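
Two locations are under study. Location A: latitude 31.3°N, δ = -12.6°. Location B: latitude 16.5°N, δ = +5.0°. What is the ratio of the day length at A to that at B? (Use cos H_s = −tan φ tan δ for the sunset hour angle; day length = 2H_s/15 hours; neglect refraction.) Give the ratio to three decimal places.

A: H_s = arccos(−tan 31.3° · tan -12.6°) = 82.19°, so 2H_s/15 = 10.9587 h.
B: H_s = arccos(−tan 16.5° · tan 5.0°) = 91.49°, so 2H_s/15 = 12.1987 h.
Ratio A/B = 10.9587 / 12.1987 = 0.8983.

0.898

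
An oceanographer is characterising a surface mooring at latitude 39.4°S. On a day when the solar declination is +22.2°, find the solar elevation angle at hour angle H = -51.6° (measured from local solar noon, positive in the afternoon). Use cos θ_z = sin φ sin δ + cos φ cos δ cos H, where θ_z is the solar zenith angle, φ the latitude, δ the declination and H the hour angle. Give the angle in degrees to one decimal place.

cos θ_z = sin(-39.4°) sin(22.2°) + cos(-39.4°) cos(22.2°) cos(-51.60°) = -0.2398 + 0.4444 = 0.2046.
θ_z = arccos(0.2046) = 78.19°, so the elevation is 90° − 78.19° = 11.81°.

11.8°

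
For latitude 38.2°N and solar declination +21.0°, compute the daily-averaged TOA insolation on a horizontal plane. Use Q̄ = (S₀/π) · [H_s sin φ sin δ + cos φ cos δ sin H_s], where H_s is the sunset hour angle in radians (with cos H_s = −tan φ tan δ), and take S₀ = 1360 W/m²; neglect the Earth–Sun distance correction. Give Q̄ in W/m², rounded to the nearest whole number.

483 W/m²

The sunset hour angle satisfies cos H_s = −tan φ tan δ = -0.3021, giving H_s = 107.58°. In radians, H_s = 1.8776.
H_s sin φ sin δ = 1.8776 × 0.6184 × 0.3584 = 0.4161.
cos φ cos δ sin H_s = 0.7859 × 0.9336 × 0.9533 = 0.6995.
Q̄ = (1360/π) × (0.4161 + 0.6995) = 432.90 × 1.1156 = 482.94 W/m².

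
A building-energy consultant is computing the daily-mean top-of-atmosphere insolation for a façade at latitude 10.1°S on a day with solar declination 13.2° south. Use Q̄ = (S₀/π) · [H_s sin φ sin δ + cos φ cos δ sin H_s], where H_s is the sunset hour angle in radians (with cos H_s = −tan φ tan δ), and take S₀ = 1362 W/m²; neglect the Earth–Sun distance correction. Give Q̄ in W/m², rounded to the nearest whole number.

443 W/m²

The sunset hour angle satisfies cos H_s = −tan φ tan δ = -0.0418, giving H_s = 92.40°. In radians, H_s = 1.6127.
H_s sin φ sin δ = 1.6127 × -0.1754 × -0.2284 = 0.0646.
cos φ cos δ sin H_s = 0.9845 × 0.9736 × 0.9991 = 0.9576.
Q̄ = (1362/π) × (0.0646 + 0.9576) = 433.54 × 1.0222 = 443.16 W/m².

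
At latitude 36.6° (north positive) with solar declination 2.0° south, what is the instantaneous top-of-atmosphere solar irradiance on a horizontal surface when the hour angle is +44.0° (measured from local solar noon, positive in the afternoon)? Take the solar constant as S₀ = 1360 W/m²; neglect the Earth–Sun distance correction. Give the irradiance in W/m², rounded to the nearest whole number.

757 W/m²

With φ = 36.6°, δ = -2.0°, H = 44.00°: sin φ sin δ = -0.0208, cos φ cos δ cos H = 0.5771, so cos θ_z = 0.5563.
Top-of-atmosphere irradiance = S₀ cos θ_z = 1360 × 0.5563 = 756.57 W/m².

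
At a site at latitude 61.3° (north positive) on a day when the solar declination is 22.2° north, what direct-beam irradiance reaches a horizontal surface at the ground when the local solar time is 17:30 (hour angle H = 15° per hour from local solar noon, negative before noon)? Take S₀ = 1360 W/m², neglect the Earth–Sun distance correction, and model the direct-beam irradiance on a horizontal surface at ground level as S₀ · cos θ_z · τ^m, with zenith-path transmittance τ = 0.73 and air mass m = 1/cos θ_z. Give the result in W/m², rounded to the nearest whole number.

Hour angle H = 15° × (17.5 − 12) = 82.50°.
cos θ_z = sin(61.3°) sin(22.2°) + cos(61.3°) cos(22.2°) cos(82.50°) = 0.3314 + 0.0580 = 0.3894.
Air mass m = 1/cos θ_z = 1/0.3894 = 2.568; τ^m = 0.73^2.568 = 0.4457.
Surface direct beam = 1360 × 0.3894 × 0.4457 = 236.04 W/m².

236 W/m²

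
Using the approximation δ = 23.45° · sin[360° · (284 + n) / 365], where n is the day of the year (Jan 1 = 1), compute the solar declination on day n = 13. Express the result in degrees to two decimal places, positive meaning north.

-21.60°

360 × (284 + 13) / 365 = 292.932°; sin(292.932°) = -0.9210.
δ = 23.45 × -0.9210 = -21.597° ≈ -21.60°.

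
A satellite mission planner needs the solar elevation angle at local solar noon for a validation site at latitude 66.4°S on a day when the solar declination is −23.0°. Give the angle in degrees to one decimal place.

At local solar noon the hour angle is zero, so the elevation is 90° − |φ − δ| = 90° − |-66.4° − (-23.0°)| = 90° − 43.4° = 46.6°.

46.6°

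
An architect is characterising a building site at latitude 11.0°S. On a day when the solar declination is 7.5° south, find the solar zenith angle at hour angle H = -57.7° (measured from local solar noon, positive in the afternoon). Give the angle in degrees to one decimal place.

cos θ_z = sin φ sin δ + cos φ cos δ cos H = (-0.1908)(-0.1305) + (0.9816)(0.9914)(0.5344) = 0.5450.
θ_z = arccos(0.5450) = 56.98°.

57.0°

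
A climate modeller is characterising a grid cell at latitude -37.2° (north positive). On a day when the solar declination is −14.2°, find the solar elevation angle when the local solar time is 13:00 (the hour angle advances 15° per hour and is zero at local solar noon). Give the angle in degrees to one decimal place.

63.4°

Hour angle H = 15° × (13 − 12) = 15.00°.
cos θ_z = sin(-37.2°) sin(-14.2°) + cos(-37.2°) cos(-14.2°) cos(15.00°) = 0.1483 + 0.7459 = 0.8942.
θ_z = arccos(0.8942) = 26.59°, so the elevation is 90° − 26.59° = 63.41°.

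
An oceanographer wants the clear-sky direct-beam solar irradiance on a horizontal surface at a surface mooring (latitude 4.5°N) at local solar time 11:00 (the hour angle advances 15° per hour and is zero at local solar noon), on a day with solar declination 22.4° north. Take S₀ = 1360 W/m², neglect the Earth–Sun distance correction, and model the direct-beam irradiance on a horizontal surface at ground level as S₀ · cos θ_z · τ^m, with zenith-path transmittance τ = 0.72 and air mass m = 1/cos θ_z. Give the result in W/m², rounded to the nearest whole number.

Hour angle H = 15° × (11 − 12) = -15.00°.
cos θ_z = sin(4.5°) sin(22.4°) + cos(4.5°) cos(22.4°) cos(-15.00°) = 0.0299 + 0.8903 = 0.9202.
Air mass m = 1/cos θ_z = 1/0.9202 = 1.087; τ^m = 0.72^1.087 = 0.6997.
Surface direct beam = 1360 × 0.9202 × 0.6997 = 875.65 W/m².

876 W/m²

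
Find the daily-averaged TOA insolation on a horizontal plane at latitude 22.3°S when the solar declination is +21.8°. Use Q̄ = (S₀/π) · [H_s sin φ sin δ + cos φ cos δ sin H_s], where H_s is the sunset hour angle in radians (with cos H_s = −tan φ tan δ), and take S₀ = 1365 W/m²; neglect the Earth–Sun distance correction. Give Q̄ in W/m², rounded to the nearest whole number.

282 W/m²

The sunset hour angle satisfies cos H_s = −tan φ tan δ = 0.1640, giving H_s = 80.56°. In radians, H_s = 1.4060.
H_s sin φ sin δ = 1.4060 × -0.3795 × 0.3714 = -0.1982.
cos φ cos δ sin H_s = 0.9252 × 0.9285 × 0.9865 = 0.8475.
Q̄ = (1365/π) × (-0.1982 + 0.8475) = 434.49 × 0.6493 = 282.11 W/m².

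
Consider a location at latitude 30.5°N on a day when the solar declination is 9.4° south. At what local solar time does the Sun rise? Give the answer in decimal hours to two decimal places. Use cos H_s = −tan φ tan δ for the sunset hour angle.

6.37 h

cos H_s = −tan(30.5°) · tan(-9.4°) = 0.0975, so H_s = arccos(0.0975) = 84.40°.
Sunrise is at 12 − H_s/15 = 12 − 5.627 = 6.373 h local solar time.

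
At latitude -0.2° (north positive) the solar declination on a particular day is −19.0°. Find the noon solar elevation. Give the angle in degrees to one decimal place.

At local solar noon the hour angle is zero, so the elevation is 90° − |φ − δ| = 90° − |-0.2° − (-19.0°)| = 90° − 18.8° = 71.2°.

71.2°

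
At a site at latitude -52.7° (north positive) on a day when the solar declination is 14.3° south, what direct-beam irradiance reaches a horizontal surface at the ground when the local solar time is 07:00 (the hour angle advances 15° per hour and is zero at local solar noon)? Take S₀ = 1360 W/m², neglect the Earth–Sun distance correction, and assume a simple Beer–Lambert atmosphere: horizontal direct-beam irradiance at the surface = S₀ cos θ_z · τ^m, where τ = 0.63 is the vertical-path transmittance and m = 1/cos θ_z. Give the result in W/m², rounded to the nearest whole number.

126 W/m²

Hour angle H = 15° × (7 − 12) = -75.00°.
cos θ_z = sin(-52.7°) sin(-14.3°) + cos(-52.7°) cos(-14.3°) cos(-75.00°) = 0.1965 + 0.1520 = 0.3485.
Air mass m = 1/cos θ_z = 1/0.3485 = 2.869; τ^m = 0.63^2.869 = 0.2656.
Surface direct beam = 1360 × 0.3485 × 0.2656 = 125.88 W/m².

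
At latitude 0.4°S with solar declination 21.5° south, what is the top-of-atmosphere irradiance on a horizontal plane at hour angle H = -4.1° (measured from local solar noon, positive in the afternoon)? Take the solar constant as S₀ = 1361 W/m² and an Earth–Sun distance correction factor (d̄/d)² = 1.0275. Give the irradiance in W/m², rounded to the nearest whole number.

1301 W/m²

cos θ_z = sin φ sin δ + cos φ cos δ cos H = (-0.0070)(-0.3665) + (1.0000)(0.9304)(0.9974) = 0.9305.
Top-of-atmosphere irradiance = S₀ (d̄/d)² cos θ_z = 1361 × 1.0275 × 0.9305 = 1301.24 W/m².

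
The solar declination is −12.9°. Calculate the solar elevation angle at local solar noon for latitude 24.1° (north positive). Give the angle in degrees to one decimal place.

At local solar noon the hour angle is zero, so the elevation is 90° − |φ − δ| = 90° − |24.1° − (-12.9°)| = 90° − 37.0° = 53.0°.

53.0°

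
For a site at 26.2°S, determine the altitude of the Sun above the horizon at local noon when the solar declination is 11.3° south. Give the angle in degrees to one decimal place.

At local solar noon the hour angle is zero, so the elevation is 90° − |φ − δ| = 90° − |-26.2° − (-11.3°)| = 90° − 14.9° = 75.1°.

75.1°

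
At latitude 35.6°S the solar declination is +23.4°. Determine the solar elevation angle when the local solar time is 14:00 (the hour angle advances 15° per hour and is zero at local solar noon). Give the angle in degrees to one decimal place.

24.5°

Hour angle H = 15° × (14 − 12) = 30.00°.
With φ = -35.6°, δ = 23.4°, H = 30.00°: sin φ sin δ = -0.2312, cos φ cos δ cos H = 0.6463, so cos θ_z = 0.4151.
θ_z = arccos(0.4151) = 65.47°, so the elevation is 90° − 65.47° = 24.53°.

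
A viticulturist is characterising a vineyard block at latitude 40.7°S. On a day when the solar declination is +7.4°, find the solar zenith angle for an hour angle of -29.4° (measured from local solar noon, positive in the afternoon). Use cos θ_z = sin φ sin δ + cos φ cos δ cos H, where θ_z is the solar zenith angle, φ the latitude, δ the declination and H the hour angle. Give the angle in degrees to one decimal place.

55.2°

With φ = -40.7°, δ = 7.4°, H = -29.40°: sin φ sin δ = -0.0840, cos φ cos δ cos H = 0.6550, so cos θ_z = 0.5710.
θ_z = arccos(0.5710) = 55.18°.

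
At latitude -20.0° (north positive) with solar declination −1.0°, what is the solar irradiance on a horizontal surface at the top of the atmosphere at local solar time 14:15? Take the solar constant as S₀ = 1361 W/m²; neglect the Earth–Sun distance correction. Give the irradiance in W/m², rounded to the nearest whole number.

Hour angle H = 15° × (14.25 − 12) = 33.75°.
cos θ_z = sin(-20.0°) sin(-1.0°) + cos(-20.0°) cos(-1.0°) cos(33.75°) = 0.0060 + 0.7812 = 0.7872.
Top-of-atmosphere irradiance = S₀ cos θ_z = 1361 × 0.7872 = 1071.38 W/m².

1071 W/m²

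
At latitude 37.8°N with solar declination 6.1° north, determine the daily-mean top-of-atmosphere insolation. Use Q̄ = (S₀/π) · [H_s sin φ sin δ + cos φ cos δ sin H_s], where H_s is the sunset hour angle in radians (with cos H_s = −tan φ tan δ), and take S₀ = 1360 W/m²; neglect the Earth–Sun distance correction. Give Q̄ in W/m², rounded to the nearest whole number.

The sunset hour angle satisfies cos H_s = −tan φ tan δ = -0.0829, giving H_s = 94.76°. In radians, H_s = 1.6539.
H_s sin φ sin δ = 1.6539 × 0.6129 × 0.1063 = 0.1078.
cos φ cos δ sin H_s = 0.7902 × 0.9943 × 0.9965 = 0.7829.
Q̄ = (1360/π) × (0.1078 + 0.7829) = 432.90 × 0.8907 = 385.58 W/m².

386 W/m²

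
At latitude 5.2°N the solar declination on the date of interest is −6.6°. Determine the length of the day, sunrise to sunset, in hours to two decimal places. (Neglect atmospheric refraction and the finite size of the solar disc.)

11.92 hours

cos H_s = −tan(5.2°) · tan(-6.6°) = 0.0105, so H_s = arccos(0.0105) = 89.40°.
Day length = 2 H_s / 15° h⁻¹ = 178.80° / 15 = 11.920 h.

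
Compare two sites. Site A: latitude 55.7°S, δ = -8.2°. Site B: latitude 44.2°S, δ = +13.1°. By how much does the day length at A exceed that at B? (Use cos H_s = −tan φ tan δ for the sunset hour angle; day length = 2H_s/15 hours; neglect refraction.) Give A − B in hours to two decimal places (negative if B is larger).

+3.37 h

A: H_s = arccos(−tan -55.7° · tan -8.2°) = 102.20°, so 2H_s/15 = 13.6267 h.
B: H_s = arccos(−tan -44.2° · tan 13.1°) = 76.92°, so 2H_s/15 = 10.2560 h.
A − B = 13.6267 − 10.2560 = 3.3707 h.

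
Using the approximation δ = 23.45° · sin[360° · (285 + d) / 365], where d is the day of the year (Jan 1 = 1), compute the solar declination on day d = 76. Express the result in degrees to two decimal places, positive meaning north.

-1.61°

360 × (285 + 76) / 365 = 356.055°; sin(356.055°) = -0.0688.
δ = 23.45 × -0.0688 = -1.613° ≈ -1.61°.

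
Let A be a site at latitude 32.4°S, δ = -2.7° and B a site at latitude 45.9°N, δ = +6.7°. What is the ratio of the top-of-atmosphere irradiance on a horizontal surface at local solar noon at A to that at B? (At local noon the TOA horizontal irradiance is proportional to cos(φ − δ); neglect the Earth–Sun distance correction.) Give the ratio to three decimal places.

A: cos θ_z = cos(-32.4° − (-2.7°)) = 0.8686.
B: cos θ_z = cos(45.9° − (6.7°)) = 0.7749.
Ratio A/B = 0.8686 / 0.7749 = 1.1209.

1.121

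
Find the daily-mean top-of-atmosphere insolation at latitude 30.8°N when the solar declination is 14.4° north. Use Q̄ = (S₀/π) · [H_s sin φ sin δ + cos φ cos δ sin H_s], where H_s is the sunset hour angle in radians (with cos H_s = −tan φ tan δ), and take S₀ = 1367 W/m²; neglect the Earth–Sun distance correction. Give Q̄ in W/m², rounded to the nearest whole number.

The sunset hour angle satisfies cos H_s = −tan φ tan δ = -0.1531, giving H_s = 98.81°. In radians, H_s = 1.7246.
H_s sin φ sin δ = 1.7246 × 0.5120 × 0.2487 = 0.2196.
cos φ cos δ sin H_s = 0.8590 × 0.9686 × 0.9882 = 0.8222.
Q̄ = (1367/π) × (0.2196 + 0.8222) = 435.13 × 1.0418 = 453.32 W/m².

453 W/m²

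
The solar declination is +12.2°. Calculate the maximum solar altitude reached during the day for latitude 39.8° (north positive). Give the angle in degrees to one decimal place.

62.4°

At local solar noon the hour angle is zero, so the elevation is 90° − |φ − δ| = 90° − |39.8° − (12.2°)| = 90° − 27.6° = 62.4°.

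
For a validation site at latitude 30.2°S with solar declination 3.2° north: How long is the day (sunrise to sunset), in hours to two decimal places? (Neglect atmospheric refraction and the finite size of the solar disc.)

11.75 hours

cos H_s = −tan(-30.2°) · tan(3.2°) = 0.0325, so H_s = arccos(0.0325) = 88.14°.
Day length = 2 H_s / 15° h⁻¹ = 176.28° / 15 = 11.752 h.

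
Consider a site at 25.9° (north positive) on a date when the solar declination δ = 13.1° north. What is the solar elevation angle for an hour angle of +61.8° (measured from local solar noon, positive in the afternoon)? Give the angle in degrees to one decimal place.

cos θ_z = sin(25.9°) sin(13.1°) + cos(25.9°) cos(13.1°) cos(61.80°) = 0.0990 + 0.4140 = 0.5130.
θ_z = arccos(0.5130) = 59.14°, so the elevation is 90° − 59.14° = 30.86°.

30.9°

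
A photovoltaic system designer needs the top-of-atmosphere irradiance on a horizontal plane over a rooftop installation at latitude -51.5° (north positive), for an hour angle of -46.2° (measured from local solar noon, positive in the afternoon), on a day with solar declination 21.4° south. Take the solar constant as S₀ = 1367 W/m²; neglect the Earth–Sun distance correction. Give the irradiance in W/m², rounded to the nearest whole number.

939 W/m²

cos θ_z = sin(-51.5°) sin(-21.4°) + cos(-51.5°) cos(-21.4°) cos(-46.20°) = 0.2856 + 0.4012 = 0.6868.
Top-of-atmosphere irradiance = S₀ cos θ_z = 1367 × 0.6868 = 938.86 W/m².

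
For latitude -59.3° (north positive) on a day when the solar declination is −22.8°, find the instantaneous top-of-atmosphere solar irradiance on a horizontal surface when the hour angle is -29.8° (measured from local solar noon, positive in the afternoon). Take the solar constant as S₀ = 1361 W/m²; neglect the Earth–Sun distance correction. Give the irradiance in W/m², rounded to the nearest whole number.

1009 W/m²

cos θ_z = sin(-59.3°) sin(-22.8°) + cos(-59.3°) cos(-22.8°) cos(-29.80°) = 0.3332 + 0.4084 = 0.7416.
Top-of-atmosphere irradiance = S₀ cos θ_z = 1361 × 0.7416 = 1009.32 W/m².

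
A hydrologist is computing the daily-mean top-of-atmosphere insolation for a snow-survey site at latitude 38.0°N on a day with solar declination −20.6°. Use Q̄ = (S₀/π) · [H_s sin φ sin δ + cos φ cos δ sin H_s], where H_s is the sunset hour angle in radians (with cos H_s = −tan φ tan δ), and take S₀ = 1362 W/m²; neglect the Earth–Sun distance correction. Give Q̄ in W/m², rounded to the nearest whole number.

−tan φ tan δ = −(0.7813)(-0.3759) = 0.2937; H_s = arccos(0.2937) = 72.92°. In radians, H_s = 1.2727.
H_s sin φ sin δ = 1.2727 × 0.6157 × -0.3518 = -0.2757.
cos φ cos δ sin H_s = 0.7880 × 0.9361 × 0.9559 = 0.7051.
Q̄ = (1362/π) × (-0.2757 + 0.7051) = 433.54 × 0.4294 = 186.16 W/m².

186 W/m²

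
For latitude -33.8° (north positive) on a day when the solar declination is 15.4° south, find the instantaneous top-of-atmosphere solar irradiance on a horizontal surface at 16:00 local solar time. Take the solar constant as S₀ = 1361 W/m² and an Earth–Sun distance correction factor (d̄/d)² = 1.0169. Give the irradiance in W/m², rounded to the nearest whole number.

Hour angle H = 15° × (16 − 12) = 60.00°.
cos θ_z = sin φ sin δ + cos φ cos δ cos H = (-0.5563)(-0.2656) + (0.8310)(0.9641)(0.5000) = 0.5483.
Top-of-atmosphere irradiance = S₀ (d̄/d)² cos θ_z = 1361 × 1.0169 × 0.5483 = 758.85 W/m².

759 W/m²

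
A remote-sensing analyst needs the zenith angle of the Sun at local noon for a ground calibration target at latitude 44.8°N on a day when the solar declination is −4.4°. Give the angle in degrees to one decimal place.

At local solar noon the hour angle is zero, so the zenith angle is |φ − δ| = |44.8° − (-4.4°)| = 49.2°.

49.2°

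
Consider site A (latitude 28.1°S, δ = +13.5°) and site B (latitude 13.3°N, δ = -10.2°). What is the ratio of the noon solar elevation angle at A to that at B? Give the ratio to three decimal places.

A: 90° − |-28.1 − (13.5)| = 48.40°.
B: 90° − |13.3 − (-10.2)| = 66.50°.
Ratio A/B = 48.4000 / 66.5000 = 0.7278.

0.728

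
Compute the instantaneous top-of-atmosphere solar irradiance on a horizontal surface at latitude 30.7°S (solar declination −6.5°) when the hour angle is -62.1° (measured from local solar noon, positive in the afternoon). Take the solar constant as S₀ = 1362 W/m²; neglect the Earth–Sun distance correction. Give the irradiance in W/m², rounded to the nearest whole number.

cos θ_z = sin φ sin δ + cos φ cos δ cos H = (-0.5105)(-0.1132) + (0.8599)(0.9936)(0.4679) = 0.4576.
Top-of-atmosphere irradiance = S₀ cos θ_z = 1362 × 0.4576 = 623.25 W/m².

623 W/m²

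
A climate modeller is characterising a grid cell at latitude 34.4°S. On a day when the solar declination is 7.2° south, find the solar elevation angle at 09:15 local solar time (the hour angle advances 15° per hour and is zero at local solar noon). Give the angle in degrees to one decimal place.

43.3°

Hour angle H = 15° × (9.25 − 12) = -41.25°.
cos θ_z = sin φ sin δ + cos φ cos δ cos H = (-0.5650)(-0.1253) + (0.8251)(0.9921)(0.7518) = 0.6862.
θ_z = arccos(0.6862) = 46.67°, so the elevation is 90° − 46.67° = 43.33°.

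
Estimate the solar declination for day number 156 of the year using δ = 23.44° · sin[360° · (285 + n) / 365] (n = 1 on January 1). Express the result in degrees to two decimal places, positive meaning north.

+22.64°

360 × (285 + 156) / 365 = 434.959°; sin(434.959°) = 0.9657.
δ = 23.44 × 0.9657 = 22.636° ≈ +22.64°.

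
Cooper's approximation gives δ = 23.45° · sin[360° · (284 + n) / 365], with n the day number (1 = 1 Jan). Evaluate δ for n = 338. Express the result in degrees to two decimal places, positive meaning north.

360 × (284 + 338) / 365 = 613.479°; sin(613.479°) = -0.9587.
δ = 23.45 × -0.9587 = -22.482° ≈ -22.48°.

-22.48°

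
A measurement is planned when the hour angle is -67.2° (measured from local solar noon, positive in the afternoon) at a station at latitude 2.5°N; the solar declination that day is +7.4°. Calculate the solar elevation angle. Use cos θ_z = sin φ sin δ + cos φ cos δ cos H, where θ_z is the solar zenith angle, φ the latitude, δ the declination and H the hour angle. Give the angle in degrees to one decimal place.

22.9°

cos θ_z = sin(2.5°) sin(7.4°) + cos(2.5°) cos(7.4°) cos(-67.20°) = 0.0056 + 0.3839 = 0.3895.
θ_z = arccos(0.3895) = 67.08°, so the elevation is 90° − 67.08° = 22.92°.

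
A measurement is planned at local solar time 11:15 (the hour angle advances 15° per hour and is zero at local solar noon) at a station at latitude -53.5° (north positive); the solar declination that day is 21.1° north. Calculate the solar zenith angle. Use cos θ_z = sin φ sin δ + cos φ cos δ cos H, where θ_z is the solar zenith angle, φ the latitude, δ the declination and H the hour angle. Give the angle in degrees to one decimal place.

75.2°

Hour angle H = 15° × (11.25 − 12) = -11.25°.
cos θ_z = sin(-53.5°) sin(21.1°) + cos(-53.5°) cos(21.1°) cos(-11.25°) = -0.2894 + 0.5443 = 0.2549.
θ_z = arccos(0.2549) = 75.23°.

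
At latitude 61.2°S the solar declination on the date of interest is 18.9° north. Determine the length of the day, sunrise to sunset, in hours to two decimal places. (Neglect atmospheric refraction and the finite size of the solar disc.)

The sunset hour angle satisfies cos H_s = −tan φ tan δ = 0.6228, giving H_s = 51.48°.
Day length = 2 H_s / 15° h⁻¹ = 102.96° / 15 = 6.864 h.

6.86 hours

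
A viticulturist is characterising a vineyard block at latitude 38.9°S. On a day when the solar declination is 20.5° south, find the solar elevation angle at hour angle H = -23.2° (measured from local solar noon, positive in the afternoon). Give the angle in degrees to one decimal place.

62.9°

cos θ_z = sin φ sin δ + cos φ cos δ cos H = (-0.6280)(-0.3502) + (0.7782)(0.9367)(0.9191) = 0.8899.
θ_z = arccos(0.8899) = 27.14°, so the elevation is 90° − 27.14° = 62.86°.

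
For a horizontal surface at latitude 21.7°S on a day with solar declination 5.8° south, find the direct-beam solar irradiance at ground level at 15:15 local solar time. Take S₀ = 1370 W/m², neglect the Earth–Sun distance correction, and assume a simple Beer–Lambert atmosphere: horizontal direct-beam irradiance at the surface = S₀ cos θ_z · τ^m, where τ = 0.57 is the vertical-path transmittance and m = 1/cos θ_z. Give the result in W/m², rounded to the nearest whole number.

372 W/m²

Hour angle H = 15° × (15.25 − 12) = 48.75°.
cos θ_z = sin φ sin δ + cos φ cos δ cos H = (-0.3697)(-0.1011) + (0.9291)(0.9949)(0.6593) = 0.6468.
Air mass m = 1/cos θ_z = 1/0.6468 = 1.546; τ^m = 0.57^1.546 = 0.4194.
Surface direct beam = 1370 × 0.6468 × 0.4194 = 371.64 W/m².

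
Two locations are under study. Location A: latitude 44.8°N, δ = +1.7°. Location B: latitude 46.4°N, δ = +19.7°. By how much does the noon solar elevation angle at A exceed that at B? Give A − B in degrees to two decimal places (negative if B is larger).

-16.40°

A: 90° − |44.8 − (1.7)| = 46.90°.
B: 90° − |46.4 − (19.7)| = 63.30°.
A − B = 46.90 − 63.30 = -16.40°.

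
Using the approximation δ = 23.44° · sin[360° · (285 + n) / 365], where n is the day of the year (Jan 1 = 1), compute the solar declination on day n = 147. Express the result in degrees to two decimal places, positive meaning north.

+21.43°

360 × (285 + 147) / 365 = 426.082°; sin(426.082°) = 0.9141.
δ = 23.44 × 0.9141 = 21.427° ≈ +21.43°.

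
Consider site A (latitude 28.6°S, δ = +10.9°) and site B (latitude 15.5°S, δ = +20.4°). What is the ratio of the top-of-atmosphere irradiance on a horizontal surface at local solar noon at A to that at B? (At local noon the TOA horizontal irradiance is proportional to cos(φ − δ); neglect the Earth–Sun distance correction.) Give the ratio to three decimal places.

A: cos θ_z = cos(-28.6° − (10.9°)) = 0.7716.
B: cos θ_z = cos(-15.5° − (20.4°)) = 0.8100.
Ratio A/B = 0.7716 / 0.8100 = 0.9526.

0.953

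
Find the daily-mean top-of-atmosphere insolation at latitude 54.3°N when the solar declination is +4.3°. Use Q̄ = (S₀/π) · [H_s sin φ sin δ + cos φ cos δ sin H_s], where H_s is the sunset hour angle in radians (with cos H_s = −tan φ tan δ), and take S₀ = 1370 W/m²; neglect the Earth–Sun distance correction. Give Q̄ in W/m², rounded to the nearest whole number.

297 W/m²

cos H_s = −tan(54.3°) · tan(4.3°) = -0.1046, so H_s = arccos(-0.1046) = 96.00°. In radians, H_s = 1.6755.
H_s sin φ sin δ = 1.6755 × 0.8121 × 0.0750 = 0.1021.
cos φ cos δ sin H_s = 0.5835 × 0.9972 × 0.9945 = 0.5787.
Q̄ = (1370/π) × (0.1021 + 0.5787) = 436.08 × 0.6808 = 296.88 W/m².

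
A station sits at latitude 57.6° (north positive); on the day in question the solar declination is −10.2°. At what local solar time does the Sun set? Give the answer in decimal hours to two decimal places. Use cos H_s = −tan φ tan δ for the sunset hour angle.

cos H_s = −tan(57.6°) · tan(-10.2°) = 0.2835, so H_s = arccos(0.2835) = 73.53°.
Sunset is at 12 + H_s/15 = 12 + 4.902 = 16.902 h local solar time.

16.90 h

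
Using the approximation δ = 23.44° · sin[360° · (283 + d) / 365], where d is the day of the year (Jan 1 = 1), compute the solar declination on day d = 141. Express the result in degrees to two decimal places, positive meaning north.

+19.92°

360 × (283 + 141) / 365 = 418.192°; sin(418.192°) = 0.8498.
δ = 23.44 × 0.8498 = 19.919° ≈ +19.92°.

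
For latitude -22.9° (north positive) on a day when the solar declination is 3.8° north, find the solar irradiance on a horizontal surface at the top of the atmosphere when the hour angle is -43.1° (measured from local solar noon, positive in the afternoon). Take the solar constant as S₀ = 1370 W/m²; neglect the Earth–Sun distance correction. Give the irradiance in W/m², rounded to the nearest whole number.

884 W/m²

cos θ_z = sin(-22.9°) sin(3.8°) + cos(-22.9°) cos(3.8°) cos(-43.10°) = -0.0258 + 0.6711 = 0.6453.
Top-of-atmosphere irradiance = S₀ cos θ_z = 1370 × 0.6453 = 884.06 W/m².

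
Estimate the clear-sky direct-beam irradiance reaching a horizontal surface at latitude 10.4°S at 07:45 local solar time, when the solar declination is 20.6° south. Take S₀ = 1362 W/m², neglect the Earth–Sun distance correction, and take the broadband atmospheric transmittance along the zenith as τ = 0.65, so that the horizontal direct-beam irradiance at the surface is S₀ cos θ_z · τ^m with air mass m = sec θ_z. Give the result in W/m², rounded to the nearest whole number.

Hour angle H = 15° × (7.75 − 12) = -63.75°.
With φ = -10.4°, δ = -20.6°, H = -63.75°: sin φ sin δ = 0.0635, cos φ cos δ cos H = 0.4072, so cos θ_z = 0.4707.
Air mass m = 1/cos θ_z = 1/0.4707 = 2.124; τ^m = 0.65^2.124 = 0.4005.
Surface direct beam = 1362 × 0.4707 × 0.4005 = 256.76 W/m².

257 W/m²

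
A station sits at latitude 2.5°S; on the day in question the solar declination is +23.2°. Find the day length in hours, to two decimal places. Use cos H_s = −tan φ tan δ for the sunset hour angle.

The sunset hour angle satisfies cos H_s = −tan φ tan δ = 0.0187, giving H_s = 88.93°.
Day length = 2 H_s / 15° h⁻¹ = 177.86° / 15 = 11.857 h.

11.86 hours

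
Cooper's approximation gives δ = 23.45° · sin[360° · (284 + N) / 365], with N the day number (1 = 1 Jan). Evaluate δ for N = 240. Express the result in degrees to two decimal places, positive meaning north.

+9.23°

360 × (284 + 240) / 365 = 516.822°; sin(516.822°) = 0.3936.
δ = 23.45 × 0.3936 = 9.230° ≈ +9.23°.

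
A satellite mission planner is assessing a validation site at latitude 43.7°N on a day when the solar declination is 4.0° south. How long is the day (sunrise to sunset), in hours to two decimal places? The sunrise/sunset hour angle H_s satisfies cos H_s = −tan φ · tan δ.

cos H_s = −tan(43.7°) · tan(-4.0°) = 0.0668, so H_s = arccos(0.0668) = 86.17°.
Day length = 2 H_s / 15° h⁻¹ = 172.34° / 15 = 11.489 h.

11.49 hours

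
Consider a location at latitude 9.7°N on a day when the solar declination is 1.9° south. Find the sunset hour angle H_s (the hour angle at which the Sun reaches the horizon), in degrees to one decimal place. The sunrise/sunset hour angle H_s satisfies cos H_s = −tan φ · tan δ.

89.7°

The sunset hour angle satisfies cos H_s = −tan φ tan δ = 0.0057, giving H_s = 89.67°.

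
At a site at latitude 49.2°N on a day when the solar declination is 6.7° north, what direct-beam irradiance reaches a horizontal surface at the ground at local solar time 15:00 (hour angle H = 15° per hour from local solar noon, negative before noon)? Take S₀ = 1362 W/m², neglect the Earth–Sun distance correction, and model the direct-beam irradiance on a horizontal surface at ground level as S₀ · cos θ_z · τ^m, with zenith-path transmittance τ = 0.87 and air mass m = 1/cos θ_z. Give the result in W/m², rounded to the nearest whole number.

Hour angle H = 15° × (15 − 12) = 45.00°.
cos θ_z = sin φ sin δ + cos φ cos δ cos H = (0.7570)(0.1167) + (0.6534)(0.9932)(0.7071) = 0.5472.
Air mass m = 1/cos θ_z = 1/0.5472 = 1.827; τ^m = 0.87^1.827 = 0.7754.
Surface direct beam = 1362 × 0.5472 × 0.7754 = 577.90 W/m².

578 W/m²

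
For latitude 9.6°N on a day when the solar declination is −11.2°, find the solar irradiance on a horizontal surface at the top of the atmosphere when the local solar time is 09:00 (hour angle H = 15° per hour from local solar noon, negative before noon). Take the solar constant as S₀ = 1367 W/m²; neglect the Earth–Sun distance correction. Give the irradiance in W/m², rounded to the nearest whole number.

Hour angle H = 15° × (9 − 12) = -45.00°.
cos θ_z = sin φ sin δ + cos φ cos δ cos H = (0.1668)(-0.1942) + (0.9860)(0.9810)(0.7071) = 0.6516.
Top-of-atmosphere irradiance = S₀ cos θ_z = 1367 × 0.6516 = 890.74 W/m².

891 W/m²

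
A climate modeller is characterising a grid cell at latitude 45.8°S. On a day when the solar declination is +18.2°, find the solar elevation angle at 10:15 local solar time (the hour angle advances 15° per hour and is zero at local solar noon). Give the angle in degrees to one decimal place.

21.7°

Hour angle H = 15° × (10.25 − 12) = -26.25°.
cos θ_z = sin φ sin δ + cos φ cos δ cos H = (-0.7169)(0.3123) + (0.6972)(0.9500)(0.8969) = 0.3702.
θ_z = arccos(0.3702) = 68.27°, so the elevation is 90° − 68.27° = 21.73°.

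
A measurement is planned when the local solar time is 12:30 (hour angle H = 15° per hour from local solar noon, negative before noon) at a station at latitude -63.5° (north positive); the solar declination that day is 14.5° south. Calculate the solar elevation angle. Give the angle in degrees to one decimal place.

Hour angle H = 15° × (12.5 − 12) = 7.50°.
cos θ_z = sin φ sin δ + cos φ cos δ cos H = (-0.8949)(-0.2504) + (0.4462)(0.9681)(0.9914) = 0.6523.
θ_z = arccos(0.6523) = 49.28°, so the elevation is 90° − 49.28° = 40.72°.

40.7°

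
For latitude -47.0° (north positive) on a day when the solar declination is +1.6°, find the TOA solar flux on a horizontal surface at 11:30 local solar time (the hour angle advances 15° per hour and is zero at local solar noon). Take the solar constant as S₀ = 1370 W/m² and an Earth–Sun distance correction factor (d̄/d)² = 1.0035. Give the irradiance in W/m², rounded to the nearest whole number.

901 W/m²

Hour angle H = 15° × (11.5 − 12) = -7.50°.
cos θ_z = sin(-47.0°) sin(1.6°) + cos(-47.0°) cos(1.6°) cos(-7.50°) = -0.0204 + 0.6759 = 0.6555.
Top-of-atmosphere irradiance = S₀ (d̄/d)² cos θ_z = 1370 × 1.0035 × 0.6555 = 901.18 W/m².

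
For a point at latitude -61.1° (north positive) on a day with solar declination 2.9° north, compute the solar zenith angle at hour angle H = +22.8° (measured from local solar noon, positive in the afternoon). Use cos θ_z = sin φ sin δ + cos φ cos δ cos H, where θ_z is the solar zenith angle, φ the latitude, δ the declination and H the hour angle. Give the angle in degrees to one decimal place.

66.4°

With φ = -61.1°, δ = 2.9°, H = 22.80°: sin φ sin δ = -0.0443, cos φ cos δ cos H = 0.4449, so cos θ_z = 0.4006.
θ_z = arccos(0.4006) = 66.38°.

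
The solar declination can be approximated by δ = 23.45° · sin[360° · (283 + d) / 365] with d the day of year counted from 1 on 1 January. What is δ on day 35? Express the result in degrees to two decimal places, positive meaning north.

-16.97°

360 × (283 + 35) / 365 = 313.644°; sin(313.644°) = -0.7236.
δ = 23.45 × -0.7236 = -16.968° ≈ -16.97°.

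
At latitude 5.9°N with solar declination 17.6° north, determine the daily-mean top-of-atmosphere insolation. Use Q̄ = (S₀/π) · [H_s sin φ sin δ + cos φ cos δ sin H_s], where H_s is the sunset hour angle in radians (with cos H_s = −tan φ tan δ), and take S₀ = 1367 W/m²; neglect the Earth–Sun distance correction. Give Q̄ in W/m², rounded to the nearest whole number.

The sunset hour angle satisfies cos H_s = −tan φ tan δ = -0.0328, giving H_s = 91.88°. In radians, H_s = 1.6036.
H_s sin φ sin δ = 1.6036 × 0.1028 × 0.3024 = 0.0499.
cos φ cos δ sin H_s = 0.9947 × 0.9532 × 0.9995 = 0.9477.
Q̄ = (1367/π) × (0.0499 + 0.9477) = 435.13 × 0.9976 = 434.09 W/m².

434 W/m²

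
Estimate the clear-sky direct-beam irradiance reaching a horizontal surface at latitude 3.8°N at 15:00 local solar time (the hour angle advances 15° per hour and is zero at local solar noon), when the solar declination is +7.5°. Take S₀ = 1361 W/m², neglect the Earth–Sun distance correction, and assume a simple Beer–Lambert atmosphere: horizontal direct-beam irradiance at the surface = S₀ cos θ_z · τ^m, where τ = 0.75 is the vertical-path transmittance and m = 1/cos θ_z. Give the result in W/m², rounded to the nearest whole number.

Hour angle H = 15° × (15 − 12) = 45.00°.
cos θ_z = sin φ sin δ + cos φ cos δ cos H = (0.0663)(0.1305) + (0.9978)(0.9914)(0.7071) = 0.7081.
Air mass m = 1/cos θ_z = 1/0.7081 = 1.412; τ^m = 0.75^1.412 = 0.6662.
Surface direct beam = 1361 × 0.7081 × 0.6662 = 642.03 W/m².

642 W/m²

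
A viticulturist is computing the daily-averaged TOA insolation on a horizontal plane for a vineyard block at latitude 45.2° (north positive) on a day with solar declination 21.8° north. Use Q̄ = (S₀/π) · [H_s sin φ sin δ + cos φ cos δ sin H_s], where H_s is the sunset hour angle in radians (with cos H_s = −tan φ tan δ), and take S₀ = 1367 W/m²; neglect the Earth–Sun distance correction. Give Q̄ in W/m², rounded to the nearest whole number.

488 W/m²

cos H_s = −tan(45.2°) · tan(21.8°) = -0.4028, so H_s = arccos(-0.4028) = 113.75°. In radians, H_s = 1.9853.
H_s sin φ sin δ = 1.9853 × 0.7096 × 0.3714 = 0.5232.
cos φ cos δ sin H_s = 0.7046 × 0.9285 × 0.9153 = 0.5988.
Q̄ = (1367/π) × (0.5232 + 0.5988) = 435.13 × 1.1220 = 488.22 W/m².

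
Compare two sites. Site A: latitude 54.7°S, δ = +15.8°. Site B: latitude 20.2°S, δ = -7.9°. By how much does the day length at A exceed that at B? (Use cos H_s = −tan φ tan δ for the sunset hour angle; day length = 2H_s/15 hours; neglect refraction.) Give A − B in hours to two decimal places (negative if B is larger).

-3.53 h

A: H_s = arccos(−tan -54.7° · tan 15.8°) = 66.44°, so 2H_s/15 = 8.8587 h.
B: H_s = arccos(−tan -20.2° · tan -7.9°) = 92.93°, so 2H_s/15 = 12.3907 h.
A − B = 8.8587 − 12.3907 = -3.5320 h.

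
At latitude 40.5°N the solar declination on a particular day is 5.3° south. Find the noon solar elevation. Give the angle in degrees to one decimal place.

At local solar noon the hour angle is zero, so the elevation is 90° − |φ − δ| = 90° − |40.5° − (-5.3°)| = 90° − 45.8° = 44.2°.

44.2°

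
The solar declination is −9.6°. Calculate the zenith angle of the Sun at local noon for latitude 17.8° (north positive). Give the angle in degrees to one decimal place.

27.4°

At local solar noon the hour angle is zero, so the zenith angle is |φ − δ| = |17.8° − (-9.6°)| = 27.4°.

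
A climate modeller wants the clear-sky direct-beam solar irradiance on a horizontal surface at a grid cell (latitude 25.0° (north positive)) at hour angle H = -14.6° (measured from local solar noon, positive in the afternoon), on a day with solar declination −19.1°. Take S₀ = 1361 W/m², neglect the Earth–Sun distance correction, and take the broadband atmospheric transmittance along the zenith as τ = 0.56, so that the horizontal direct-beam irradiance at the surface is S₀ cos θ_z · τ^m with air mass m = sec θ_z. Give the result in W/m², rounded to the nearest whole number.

With φ = 25.0°, δ = -19.1°, H = -14.60°: sin φ sin δ = -0.1383, cos φ cos δ cos H = 0.8288, so cos θ_z = 0.6905.
Air mass m = 1/cos θ_z = 1/0.6905 = 1.448; τ^m = 0.56^1.448 = 0.4319.
Surface direct beam = 1361 × 0.6905 × 0.4319 = 405.89 W/m².

406 W/m²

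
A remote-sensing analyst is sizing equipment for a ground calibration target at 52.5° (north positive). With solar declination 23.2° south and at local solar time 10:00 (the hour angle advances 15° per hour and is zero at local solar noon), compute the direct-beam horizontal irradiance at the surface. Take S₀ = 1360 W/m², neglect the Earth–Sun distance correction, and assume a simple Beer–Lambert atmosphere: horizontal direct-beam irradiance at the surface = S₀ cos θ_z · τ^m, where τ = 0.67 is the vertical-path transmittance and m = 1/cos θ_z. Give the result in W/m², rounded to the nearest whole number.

Hour angle H = 15° × (10 − 12) = -30.00°.
cos θ_z = sin(52.5°) sin(-23.2°) + cos(52.5°) cos(-23.2°) cos(-30.00°) = -0.3125 + 0.4846 = 0.1721.
Air mass m = 1/cos θ_z = 1/0.1721 = 5.811; τ^m = 0.67^5.811 = 0.0976.
Surface direct beam = 1360 × 0.1721 × 0.0976 = 22.84 W/m².

23 W/m²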